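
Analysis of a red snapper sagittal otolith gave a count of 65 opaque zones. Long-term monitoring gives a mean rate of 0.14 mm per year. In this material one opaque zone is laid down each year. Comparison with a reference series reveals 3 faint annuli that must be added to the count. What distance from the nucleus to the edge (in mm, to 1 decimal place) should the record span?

True opaque zone count = 65 + 3 = 68.
Predicted length = 0.14 mm/year × 68 years = 9.5 mm.

9.5 mm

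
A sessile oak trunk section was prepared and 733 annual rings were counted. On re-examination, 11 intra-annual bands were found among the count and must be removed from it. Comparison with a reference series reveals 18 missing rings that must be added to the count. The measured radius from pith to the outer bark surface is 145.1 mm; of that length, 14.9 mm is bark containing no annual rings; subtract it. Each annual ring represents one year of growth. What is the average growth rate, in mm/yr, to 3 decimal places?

Adjusted count: 733 − 11 + 18 = 740 annual rings.
Removing the 14.9 mm offcut leaves 145.1 − 14.9 = 130.2 mm.
Extension rate ≈ 130.2 / 740 = 0.176 mm/yr.

0.176 mm/yr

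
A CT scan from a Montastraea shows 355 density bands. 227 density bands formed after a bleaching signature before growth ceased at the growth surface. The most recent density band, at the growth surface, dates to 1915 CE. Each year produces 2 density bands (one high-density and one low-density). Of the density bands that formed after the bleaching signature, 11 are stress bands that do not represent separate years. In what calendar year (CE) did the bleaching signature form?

1807 CE

227 density bands formed after the bleaching signature.
227 − 11 false = 216 true density bands after the bleaching signature.
216 density bands at 2 per year is 216 / 2 = 108 years.
1915 − 108 = 1807 CE.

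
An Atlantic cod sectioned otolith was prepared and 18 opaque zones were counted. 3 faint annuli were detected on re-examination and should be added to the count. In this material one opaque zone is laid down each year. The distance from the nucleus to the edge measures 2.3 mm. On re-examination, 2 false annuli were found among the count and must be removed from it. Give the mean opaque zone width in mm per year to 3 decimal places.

0.121 mm per year

Adjusted count: 18 − 2 + 3 = 19 opaque zones.
Extension rate ≈ 2.3 / 19 = 0.121 mm per year.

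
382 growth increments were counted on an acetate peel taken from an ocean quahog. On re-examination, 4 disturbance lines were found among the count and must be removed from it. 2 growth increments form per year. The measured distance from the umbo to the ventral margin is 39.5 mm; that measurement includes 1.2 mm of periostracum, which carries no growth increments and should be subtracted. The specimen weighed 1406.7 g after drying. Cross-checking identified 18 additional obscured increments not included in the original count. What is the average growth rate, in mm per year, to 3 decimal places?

0.193 mm per year

Adjusted count: 382 − 4 + 18 = 396 growth increments.
Dividing by 2 growth increments per year: 396 / 2 = 198 years.
The growth record spans 39.5 − 1.2 = 38.3 mm.
38.3 mm over 198 years gives 38.3 / 198 ≈ 0.193 mm per year.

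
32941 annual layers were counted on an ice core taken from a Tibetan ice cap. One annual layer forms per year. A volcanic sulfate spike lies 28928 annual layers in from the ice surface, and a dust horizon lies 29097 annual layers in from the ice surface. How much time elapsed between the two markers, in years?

Separation: 29097 − 28928 = 169 annual layers.
At one annual layer per year, 169 years elapsed between them.

169 years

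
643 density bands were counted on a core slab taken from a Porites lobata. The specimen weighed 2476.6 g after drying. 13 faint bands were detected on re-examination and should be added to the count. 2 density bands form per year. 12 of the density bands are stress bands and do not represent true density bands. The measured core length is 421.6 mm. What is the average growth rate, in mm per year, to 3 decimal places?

1.309 mm per year

True density band count = 643 − 12 + 13 = 644.
644 density bands at 2 per year is 644 / 2 = 322 years.
421.6 mm over 322 years gives 421.6 / 322 ≈ 1.309 mm per year.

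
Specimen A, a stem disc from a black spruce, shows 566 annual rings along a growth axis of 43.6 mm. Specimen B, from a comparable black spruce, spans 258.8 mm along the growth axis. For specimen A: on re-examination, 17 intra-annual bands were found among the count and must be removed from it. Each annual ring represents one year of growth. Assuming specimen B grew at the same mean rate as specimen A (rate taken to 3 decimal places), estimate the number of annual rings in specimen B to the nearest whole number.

3276 annual rings

Specimen A: correcting the raw count gives 566 − 17 = 549 true annual rings.
A: Mean rate = 43.6 mm / 549 years ≈ 0.079 mm/year.
For B, 258.8 / 0.079 = 3275.95 years ≈ 3276 annual rings.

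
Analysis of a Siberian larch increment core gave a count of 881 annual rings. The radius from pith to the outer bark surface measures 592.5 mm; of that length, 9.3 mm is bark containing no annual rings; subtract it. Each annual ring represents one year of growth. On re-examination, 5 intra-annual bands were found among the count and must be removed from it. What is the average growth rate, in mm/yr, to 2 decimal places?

After corrections the count is 881 − 5 = 876 annual rings.
Removing the 9.3 mm offcut leaves 592.5 − 9.3 = 583.2 mm.
583.2 mm over 876 years gives 583.2 / 876 ≈ 0.67 mm/yr.

0.67 mm/yr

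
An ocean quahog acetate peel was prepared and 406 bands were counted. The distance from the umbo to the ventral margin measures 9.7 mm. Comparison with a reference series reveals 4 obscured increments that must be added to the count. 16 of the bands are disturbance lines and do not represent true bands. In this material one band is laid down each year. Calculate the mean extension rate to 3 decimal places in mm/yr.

0.025 mm/yr

True band count = 406 − 16 + 4 = 394.
Mean rate = 9.7 mm / 394 years ≈ 0.025 mm/yr.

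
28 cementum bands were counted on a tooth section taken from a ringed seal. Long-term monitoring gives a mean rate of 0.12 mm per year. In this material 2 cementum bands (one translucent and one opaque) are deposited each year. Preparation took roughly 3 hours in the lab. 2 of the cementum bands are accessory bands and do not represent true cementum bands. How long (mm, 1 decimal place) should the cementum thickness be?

Adjusted count: 28 − 2 = 26 cementum bands.
Dividing by 2 cementum bands per year: 26 / 2 = 13 years.
Predicted length = 0.12 mm/year × 13 years = 1.6 mm.

1.6 mm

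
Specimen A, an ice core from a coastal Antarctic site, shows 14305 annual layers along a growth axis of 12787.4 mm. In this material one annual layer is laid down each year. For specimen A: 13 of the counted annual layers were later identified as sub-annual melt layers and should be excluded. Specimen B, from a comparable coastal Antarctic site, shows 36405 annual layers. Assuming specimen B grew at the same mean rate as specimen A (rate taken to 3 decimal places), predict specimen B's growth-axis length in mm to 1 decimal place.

Specimen A: after corrections the count is 14305 − 13 = 14292 annual layers.
A: Mean rate = 12787.4 mm / 14292 years ≈ 0.895 mm/year.
For B, 0.895 mm/year × 36405 years = 32582.5 mm.

32582.5 mm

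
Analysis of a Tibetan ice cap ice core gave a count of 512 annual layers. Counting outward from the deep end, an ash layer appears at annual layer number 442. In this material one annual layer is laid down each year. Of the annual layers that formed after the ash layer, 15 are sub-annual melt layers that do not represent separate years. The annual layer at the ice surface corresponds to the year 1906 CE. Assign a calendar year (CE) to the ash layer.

1851 CE

Between annual layer 442 and the ice surface there are 512 − 442 = 70 annual layers.
Removing the 15 false annual layers leaves 70 − 15 = 55 true annual layers beyond the ash layer.
1906 − 55 = 1851 CE.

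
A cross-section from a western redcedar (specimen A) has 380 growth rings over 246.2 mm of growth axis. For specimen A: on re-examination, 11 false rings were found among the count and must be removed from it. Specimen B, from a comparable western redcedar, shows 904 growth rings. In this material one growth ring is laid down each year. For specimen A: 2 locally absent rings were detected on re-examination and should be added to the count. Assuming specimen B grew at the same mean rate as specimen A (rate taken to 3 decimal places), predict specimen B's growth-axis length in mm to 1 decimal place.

600.3 mm

Specimen A: true growth ring count = 380 − 11 + 2 = 371.
A: 246.2 mm over 371 years gives 246.2 / 371 ≈ 0.664 mm/year.
B's length ≈ 0.664 × 904 = 600.3 mm.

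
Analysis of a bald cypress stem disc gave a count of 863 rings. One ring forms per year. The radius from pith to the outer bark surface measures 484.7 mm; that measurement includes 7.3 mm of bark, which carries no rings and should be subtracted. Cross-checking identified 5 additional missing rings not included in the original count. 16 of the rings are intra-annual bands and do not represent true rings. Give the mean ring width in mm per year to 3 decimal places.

Correcting the raw count gives 863 − 16 + 5 = 852 true rings.
Removing the 7.3 mm offcut leaves 484.7 − 7.3 = 477.4 mm.
Mean rate = 477.4 mm / 852 years ≈ 0.560 mm per year.

0.560 mm per year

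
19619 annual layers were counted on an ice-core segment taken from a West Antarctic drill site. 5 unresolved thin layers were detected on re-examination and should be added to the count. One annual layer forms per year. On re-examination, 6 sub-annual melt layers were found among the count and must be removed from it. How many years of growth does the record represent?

19618 years

After corrections the count is 19619 − 6 + 5 = 19618 annual layers.
One annual layer per year makes the duration 19618 years.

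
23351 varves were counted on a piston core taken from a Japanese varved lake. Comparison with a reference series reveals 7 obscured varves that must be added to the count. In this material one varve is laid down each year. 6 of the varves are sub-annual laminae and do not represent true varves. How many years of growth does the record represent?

23352 yr

Correcting the raw count gives 23351 − 6 + 7 = 23352 true varves.
One varve per year makes the duration 23352 years.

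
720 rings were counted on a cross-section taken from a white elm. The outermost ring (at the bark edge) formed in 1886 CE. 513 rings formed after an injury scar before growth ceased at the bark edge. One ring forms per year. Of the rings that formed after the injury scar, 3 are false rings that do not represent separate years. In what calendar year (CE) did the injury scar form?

513 rings post-date the injury scar.
513 − 3 false = 510 true rings after the injury scar.
Counting back 510 years from 1886 CE places the injury scar in 1886 − 510 = 1376 CE.

1376 CE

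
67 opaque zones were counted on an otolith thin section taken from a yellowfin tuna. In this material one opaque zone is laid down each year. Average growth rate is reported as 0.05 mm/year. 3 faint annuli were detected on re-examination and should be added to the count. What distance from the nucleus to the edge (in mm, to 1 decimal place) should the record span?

Correcting the raw count gives 67 + 3 = 70 true opaque zones.
Predicted length = 0.05 mm/year × 70 years = 3.5 mm.

3.5 mm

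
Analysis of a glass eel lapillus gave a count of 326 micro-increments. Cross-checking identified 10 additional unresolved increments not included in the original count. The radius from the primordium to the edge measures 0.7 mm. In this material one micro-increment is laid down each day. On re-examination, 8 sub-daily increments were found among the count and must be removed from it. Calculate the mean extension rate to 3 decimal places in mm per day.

0.002 mm per day

Correcting the raw count gives 326 − 8 + 10 = 328 true micro-increments.
Extension rate ≈ 0.7 / 328 = 0.002 mm per day.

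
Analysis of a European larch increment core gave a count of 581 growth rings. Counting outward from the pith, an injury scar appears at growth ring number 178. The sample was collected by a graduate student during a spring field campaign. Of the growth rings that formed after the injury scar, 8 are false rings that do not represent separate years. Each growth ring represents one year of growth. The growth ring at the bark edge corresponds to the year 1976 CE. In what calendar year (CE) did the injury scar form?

1581 CE

Between growth ring 178 and the bark edge there are 581 − 178 = 403 growth rings.
Removing the 8 false growth rings leaves 403 − 8 = 395 true growth rings beyond the injury scar.
The growth ring at the bark edge is 1976 CE, so the injury scar dates to 1976 − 395 = 1581 CE.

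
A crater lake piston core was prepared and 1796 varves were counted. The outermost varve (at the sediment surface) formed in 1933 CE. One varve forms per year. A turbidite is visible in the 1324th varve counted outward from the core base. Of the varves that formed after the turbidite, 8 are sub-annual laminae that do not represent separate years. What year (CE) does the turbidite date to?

1469 CE

The turbidite sits at varve 1324 from the core base, so 1796 − 1324 = 472 varves formed after it.
Excluding 8 false varves: 472 − 8 = 464.
The varve at the sediment surface is 1933 CE, so the turbidite dates to 1933 − 464 = 1469 CE.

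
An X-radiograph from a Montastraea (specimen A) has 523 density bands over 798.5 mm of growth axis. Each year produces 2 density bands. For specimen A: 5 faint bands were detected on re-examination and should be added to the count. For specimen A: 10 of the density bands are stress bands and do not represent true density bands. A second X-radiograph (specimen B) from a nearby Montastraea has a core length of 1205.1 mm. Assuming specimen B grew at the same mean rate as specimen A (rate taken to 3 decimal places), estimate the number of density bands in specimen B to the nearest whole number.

782 density bands

Specimen A: after corrections the count is 523 − 10 + 5 = 518 density bands.
Specimen A: 518 density bands at 2 per year is 518 / 2 = 259 years.
A: 798.5 mm over 259 years gives 798.5 / 259 ≈ 3.083 mm/year.
Specimen B: 1205.1 mm / 3.083 mm per year = 390.89 years; at 2 density bands per year that is 390.89 × 2 ≈ 782 density bands.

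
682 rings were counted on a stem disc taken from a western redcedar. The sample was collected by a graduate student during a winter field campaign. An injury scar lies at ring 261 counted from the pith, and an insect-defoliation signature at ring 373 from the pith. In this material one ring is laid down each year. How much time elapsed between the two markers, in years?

112 years

Separation: 373 − 261 = 112 rings.
That is 112 years at one ring per year.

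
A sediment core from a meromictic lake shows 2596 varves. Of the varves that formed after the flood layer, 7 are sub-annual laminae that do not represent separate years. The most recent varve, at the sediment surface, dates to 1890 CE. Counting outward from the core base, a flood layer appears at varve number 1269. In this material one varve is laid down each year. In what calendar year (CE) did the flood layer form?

570 CE

The flood layer sits at varve 1269 from the core base, so 2596 − 1269 = 1327 varves formed after it.
1327 − 7 false = 1320 true varves after the flood layer.
The varve at the sediment surface is 1890 CE, so the flood layer dates to 1890 − 1320 = 570 CE.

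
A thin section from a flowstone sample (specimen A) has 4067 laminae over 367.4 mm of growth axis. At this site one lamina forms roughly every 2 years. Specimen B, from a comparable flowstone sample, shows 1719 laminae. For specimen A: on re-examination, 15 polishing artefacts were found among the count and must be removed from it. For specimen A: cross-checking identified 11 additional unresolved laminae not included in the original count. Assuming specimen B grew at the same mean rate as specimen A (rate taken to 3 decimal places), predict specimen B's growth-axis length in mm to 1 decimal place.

154.7 mm

Specimen A: after corrections the count is 4067 − 15 + 11 = 4063 laminae.
Specimen A: at 2 years per lamina, 4063 × 2 = 8126 years.
A: 367.4 mm over 8126 years gives 367.4 / 8126 ≈ 0.045 mm per year.
Specimen B: at 2 years per lamina, 1719 × 2 = 3438 years. Length of B = 0.045 × 3438 = 154.7 mm.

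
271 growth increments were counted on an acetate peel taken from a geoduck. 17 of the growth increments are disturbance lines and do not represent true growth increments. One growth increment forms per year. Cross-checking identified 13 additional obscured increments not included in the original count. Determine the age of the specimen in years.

Correcting the raw count gives 271 − 17 + 13 = 267 true growth increments.
With a one-to-one growth increment periodicity this is 267 years.

267 years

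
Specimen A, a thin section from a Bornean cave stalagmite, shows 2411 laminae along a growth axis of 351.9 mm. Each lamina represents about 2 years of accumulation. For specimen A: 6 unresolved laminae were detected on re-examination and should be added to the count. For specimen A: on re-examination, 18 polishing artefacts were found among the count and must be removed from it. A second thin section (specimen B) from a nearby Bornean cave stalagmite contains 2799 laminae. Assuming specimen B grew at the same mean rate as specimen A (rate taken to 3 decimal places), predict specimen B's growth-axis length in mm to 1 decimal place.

Specimen A: after corrections the count is 2411 − 18 + 6 = 2399 laminae.
Specimen A: multiplying by 2 years per lamina: 2399 × 2 = 4798 years.
A: Mean rate = 351.9 mm / 4798 years ≈ 0.073 mm per year.
Specimen B: at 2 years per lamina, 2799 × 2 = 5598 years. Length of B = 0.073 × 5598 = 408.7 mm.

408.7 mm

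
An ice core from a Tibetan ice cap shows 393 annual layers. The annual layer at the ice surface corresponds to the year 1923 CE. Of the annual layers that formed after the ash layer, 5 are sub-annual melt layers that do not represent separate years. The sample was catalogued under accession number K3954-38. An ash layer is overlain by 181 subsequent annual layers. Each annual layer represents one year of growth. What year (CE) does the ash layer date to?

1747 CE

181 annual layers post-date the ash layer.
Removing the 5 false annual layers leaves 181 − 5 = 176 true annual layers beyond the ash layer.
The annual layer at the ice surface is 1923 CE, so the ash layer dates to 1923 − 176 = 1747 CE.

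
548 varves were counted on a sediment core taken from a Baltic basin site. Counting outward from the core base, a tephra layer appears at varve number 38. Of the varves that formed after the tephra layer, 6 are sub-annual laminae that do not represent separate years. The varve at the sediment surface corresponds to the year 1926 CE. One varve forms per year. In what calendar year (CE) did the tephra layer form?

1422 CE

The tephra layer sits at varve 38 from the core base, so 548 − 38 = 510 varves formed after it.
Excluding 6 false varves: 510 − 6 = 504.
1926 − 504 = 1422 CE.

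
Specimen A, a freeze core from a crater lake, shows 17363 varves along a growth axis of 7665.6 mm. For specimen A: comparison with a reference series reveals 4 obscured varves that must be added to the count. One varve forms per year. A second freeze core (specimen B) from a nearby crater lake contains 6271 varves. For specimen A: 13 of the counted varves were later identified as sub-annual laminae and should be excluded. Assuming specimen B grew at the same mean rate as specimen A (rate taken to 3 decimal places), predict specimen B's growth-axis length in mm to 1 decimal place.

Specimen A: correcting the raw count gives 17363 − 13 + 4 = 17354 true varves.
A: Mean rate = 7665.6 mm / 17354 years ≈ 0.442 mm per year.
For B, 0.442 mm/year × 6271 years = 2771.8 mm.

2771.8 mm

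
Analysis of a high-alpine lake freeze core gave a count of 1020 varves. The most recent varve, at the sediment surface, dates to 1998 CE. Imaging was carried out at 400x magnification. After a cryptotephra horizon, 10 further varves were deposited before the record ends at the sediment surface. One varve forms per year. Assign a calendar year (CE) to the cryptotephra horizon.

1988 CE

10 varves post-date the cryptotephra horizon.
Counting back 10 years from 1998 CE places the cryptotephra horizon in 1998 − 10 = 1988 CE.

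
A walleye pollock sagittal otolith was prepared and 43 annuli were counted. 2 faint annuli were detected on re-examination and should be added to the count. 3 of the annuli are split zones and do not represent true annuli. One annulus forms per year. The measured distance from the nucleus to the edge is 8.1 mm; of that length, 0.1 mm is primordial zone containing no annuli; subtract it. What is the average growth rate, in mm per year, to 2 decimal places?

Correcting the raw count gives 43 − 3 + 2 = 42 true annuli.
The growth record spans 8.1 − 0.1 = 8.0 mm.
Mean rate = 8.0 mm / 42 years ≈ 0.19 mm per year.

0.19 mm per year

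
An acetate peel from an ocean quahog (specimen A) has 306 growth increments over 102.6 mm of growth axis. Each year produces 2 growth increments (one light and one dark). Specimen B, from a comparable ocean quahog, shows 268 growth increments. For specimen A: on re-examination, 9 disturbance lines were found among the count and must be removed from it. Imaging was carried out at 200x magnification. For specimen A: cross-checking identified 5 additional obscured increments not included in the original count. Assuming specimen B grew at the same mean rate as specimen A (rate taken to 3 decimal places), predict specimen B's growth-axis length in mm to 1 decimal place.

91.0 mm

Specimen A: correcting the raw count gives 306 − 9 + 5 = 302 true growth increments.
Specimen A: dividing by 2 growth increments per year: 302 / 2 = 151 years.
A: Mean rate = 102.6 mm / 151 years ≈ 0.679 mm/yr.
Specimen B: dividing by 2 growth increments per year: 268 / 2 = 134 years. Length of B = 0.679 × 134 = 91.0 mm.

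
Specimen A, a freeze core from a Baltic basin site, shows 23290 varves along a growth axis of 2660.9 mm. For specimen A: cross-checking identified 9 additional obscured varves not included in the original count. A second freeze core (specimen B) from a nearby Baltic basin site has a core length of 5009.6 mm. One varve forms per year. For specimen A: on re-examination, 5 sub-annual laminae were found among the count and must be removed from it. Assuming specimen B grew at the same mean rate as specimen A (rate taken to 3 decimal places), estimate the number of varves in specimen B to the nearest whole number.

Specimen A: after corrections the count is 23290 − 5 + 9 = 23294 varves.
A: Extension rate ≈ 2660.9 / 23294 = 0.114 mm per year.
For B, 5009.6 / 0.114 = 43943.86 years ≈ 43944 varves.

43944 varves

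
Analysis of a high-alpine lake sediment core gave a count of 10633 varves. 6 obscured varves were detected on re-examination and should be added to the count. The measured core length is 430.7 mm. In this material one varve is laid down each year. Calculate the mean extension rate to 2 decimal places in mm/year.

Adjusted count: 10633 + 6 = 10639 varves.
Mean rate = 430.7 mm / 10639 years ≈ 0.04 mm/year.

0.04 mm/year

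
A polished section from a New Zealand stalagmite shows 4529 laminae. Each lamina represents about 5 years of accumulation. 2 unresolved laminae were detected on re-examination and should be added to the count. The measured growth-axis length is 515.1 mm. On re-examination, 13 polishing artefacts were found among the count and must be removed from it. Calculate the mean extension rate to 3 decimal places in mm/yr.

Correcting the raw count gives 4529 − 13 + 2 = 4518 true laminae.
At 5 years per lamina, 4518 × 5 = 22590 years.
Extension rate ≈ 515.1 / 22590 = 0.023 mm/yr.

0.023 mm/yr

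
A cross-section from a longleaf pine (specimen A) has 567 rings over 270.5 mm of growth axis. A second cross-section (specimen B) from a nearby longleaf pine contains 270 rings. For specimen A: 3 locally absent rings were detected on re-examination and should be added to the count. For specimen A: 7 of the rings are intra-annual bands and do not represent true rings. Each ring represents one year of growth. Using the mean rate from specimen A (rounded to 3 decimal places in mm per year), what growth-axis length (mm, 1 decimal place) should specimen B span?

Specimen A: correcting the raw count gives 567 − 7 + 3 = 563 true rings.
A: Extension rate ≈ 270.5 / 563 = 0.480 mm per year.
B's length ≈ 0.480 × 270 = 129.6 mm.

129.6 mm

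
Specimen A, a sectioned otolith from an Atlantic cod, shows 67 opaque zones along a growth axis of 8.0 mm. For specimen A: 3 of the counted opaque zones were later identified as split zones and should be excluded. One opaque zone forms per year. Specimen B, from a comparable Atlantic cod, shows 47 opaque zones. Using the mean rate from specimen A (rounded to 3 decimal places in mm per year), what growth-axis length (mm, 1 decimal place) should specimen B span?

5.9 mm

Specimen A: true opaque zone count = 67 − 3 = 64.
A: 8.0 mm over 64 years gives 8.0 / 64 ≈ 0.125 mm/year.
Length of B = 0.125 × 47 = 5.9 mm.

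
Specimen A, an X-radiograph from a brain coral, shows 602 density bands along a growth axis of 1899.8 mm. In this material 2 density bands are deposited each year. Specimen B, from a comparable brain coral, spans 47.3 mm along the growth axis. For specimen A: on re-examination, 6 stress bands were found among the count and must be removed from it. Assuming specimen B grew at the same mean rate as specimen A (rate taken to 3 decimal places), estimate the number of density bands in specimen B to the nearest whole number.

Specimen A: adjusted count: 602 − 6 = 596 density bands.
Specimen A: with 2 density bands per year, 596 / 2 = 298 years.
A: Extension rate ≈ 1899.8 / 298 = 6.375 mm/yr.
For B, 47.3 / 6.375 = 7.42 years; at 2 density bands per year that is 7.42 × 2 ≈ 15 density bands.

15 density bands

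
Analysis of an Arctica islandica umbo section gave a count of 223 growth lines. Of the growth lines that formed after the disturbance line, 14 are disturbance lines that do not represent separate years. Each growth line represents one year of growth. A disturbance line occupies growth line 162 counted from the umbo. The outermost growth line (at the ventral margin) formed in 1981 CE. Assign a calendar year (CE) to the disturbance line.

1934 CE

Between growth line 162 and the ventral margin there are 223 − 162 = 61 growth lines.
Excluding 14 false growth lines: 61 − 14 = 47.
The growth line at the ventral margin is 1981 CE, so the disturbance line dates to 1981 − 47 = 1934 CE.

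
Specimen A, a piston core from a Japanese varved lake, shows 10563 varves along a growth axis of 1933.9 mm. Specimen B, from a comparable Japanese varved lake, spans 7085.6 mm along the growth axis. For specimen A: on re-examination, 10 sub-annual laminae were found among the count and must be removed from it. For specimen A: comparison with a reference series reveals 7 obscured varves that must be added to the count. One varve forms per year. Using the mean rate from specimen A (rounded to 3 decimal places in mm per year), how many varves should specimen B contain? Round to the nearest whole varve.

38719 varves

Specimen A: after corrections the count is 10563 − 10 + 7 = 10560 varves.
A: 1933.9 mm over 10560 years gives 1933.9 / 10560 ≈ 0.183 mm/yr.
B spans 7085.6 / 0.183 = 38719.13 years ≈ 38719 varves.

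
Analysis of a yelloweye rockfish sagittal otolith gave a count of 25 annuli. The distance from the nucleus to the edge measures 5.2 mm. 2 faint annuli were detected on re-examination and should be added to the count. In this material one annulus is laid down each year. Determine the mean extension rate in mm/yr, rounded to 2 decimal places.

Correcting the raw count gives 25 + 2 = 27 true annuli.
Mean rate = 5.2 mm / 27 years ≈ 0.19 mm/yr.

0.19 mm/yr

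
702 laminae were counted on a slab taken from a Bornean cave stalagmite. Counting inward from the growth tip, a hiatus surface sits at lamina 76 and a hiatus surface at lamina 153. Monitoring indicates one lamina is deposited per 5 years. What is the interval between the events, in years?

Separation: 153 − 76 = 77 laminae.
77 laminae at 5 years each span 77 × 5 = 385 years.

385 years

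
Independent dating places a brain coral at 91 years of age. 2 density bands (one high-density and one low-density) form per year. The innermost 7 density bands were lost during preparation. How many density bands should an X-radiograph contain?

91 years at 2 density bands per year gives 91 × 2 = 182 density bands.
182 − 7 missed = 175 density bands expected in the prepared section.

175 density bands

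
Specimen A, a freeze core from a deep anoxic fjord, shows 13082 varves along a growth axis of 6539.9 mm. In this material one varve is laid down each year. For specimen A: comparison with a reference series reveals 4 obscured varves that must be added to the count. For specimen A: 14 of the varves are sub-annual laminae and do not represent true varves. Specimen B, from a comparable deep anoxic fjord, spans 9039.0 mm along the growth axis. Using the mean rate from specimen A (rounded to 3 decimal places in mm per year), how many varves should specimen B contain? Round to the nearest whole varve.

18078 varves

Specimen A: true varve count = 13082 − 14 + 4 = 13072.
A: Extension rate ≈ 6539.9 / 13072 = 0.500 mm per year.
B spans 9039.0 / 0.500 = 18078.00 years ≈ 18078 varves.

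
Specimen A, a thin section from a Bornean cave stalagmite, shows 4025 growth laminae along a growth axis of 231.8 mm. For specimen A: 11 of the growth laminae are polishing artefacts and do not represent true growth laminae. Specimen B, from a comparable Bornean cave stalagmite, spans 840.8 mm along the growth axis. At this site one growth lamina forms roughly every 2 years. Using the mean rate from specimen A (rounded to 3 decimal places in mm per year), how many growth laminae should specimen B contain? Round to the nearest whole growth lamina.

Specimen A: true growth lamina count = 4025 − 11 = 4014.
Specimen A: 4014 growth laminae at 2 years each span 4014 × 2 = 8028 years.
A: Mean rate = 231.8 mm / 8028 years ≈ 0.029 mm/year.
For B, 840.8 / 0.029 = 28993.10 years; at 2 years per growth lamina that is 28993.10 / 2 ≈ 14497 growth laminae.

14497 growth laminae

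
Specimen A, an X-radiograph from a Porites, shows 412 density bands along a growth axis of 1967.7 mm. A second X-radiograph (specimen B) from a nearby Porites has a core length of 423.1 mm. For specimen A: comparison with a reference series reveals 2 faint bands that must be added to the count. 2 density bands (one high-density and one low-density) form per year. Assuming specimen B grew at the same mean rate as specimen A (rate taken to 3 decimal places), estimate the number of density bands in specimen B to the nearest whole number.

Specimen A: adjusted count: 412 + 2 = 414 density bands.
Specimen A: with 2 density bands per year, 414 / 2 = 207 years.
A: 1967.7 mm over 207 years gives 1967.7 / 207 ≈ 9.506 mm per year.
Specimen B: 423.1 mm / 9.506 mm per year = 44.51 years; at 2 density bands per year that is 44.51 × 2 ≈ 89 density bands.

89 density bands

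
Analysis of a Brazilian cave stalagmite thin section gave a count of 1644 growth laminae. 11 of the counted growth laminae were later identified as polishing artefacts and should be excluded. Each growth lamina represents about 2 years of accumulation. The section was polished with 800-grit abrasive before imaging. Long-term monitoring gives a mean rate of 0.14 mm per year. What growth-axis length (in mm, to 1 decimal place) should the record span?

457.2 mm

Correcting the raw count gives 1644 − 11 = 1633 true growth laminae.
Multiplying by 2 years per growth lamina: 1633 × 2 = 3266 years.
Predicted length = 0.14 mm/year × 3266 years = 457.2 mm.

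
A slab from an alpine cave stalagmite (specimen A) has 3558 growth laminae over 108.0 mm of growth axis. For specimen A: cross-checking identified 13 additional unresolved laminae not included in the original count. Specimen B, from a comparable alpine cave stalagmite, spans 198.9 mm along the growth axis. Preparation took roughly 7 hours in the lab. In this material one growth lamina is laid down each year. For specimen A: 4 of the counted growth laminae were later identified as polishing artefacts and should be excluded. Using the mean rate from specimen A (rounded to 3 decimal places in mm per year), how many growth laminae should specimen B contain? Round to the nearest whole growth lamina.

Specimen A: adjusted count: 3558 − 4 + 13 = 3567 growth laminae.
A: Extension rate ≈ 108.0 / 3567 = 0.030 mm per year.
Specimen B: 198.9 mm / 0.030 mm per year = 6630.00 years ≈ 6630 growth laminae.

6630 growth laminae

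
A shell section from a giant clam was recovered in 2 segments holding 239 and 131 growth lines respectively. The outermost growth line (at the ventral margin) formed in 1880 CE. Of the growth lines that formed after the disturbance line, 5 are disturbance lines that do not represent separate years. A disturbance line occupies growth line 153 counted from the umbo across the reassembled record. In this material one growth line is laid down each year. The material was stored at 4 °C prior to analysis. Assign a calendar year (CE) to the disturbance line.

Total growth lines = 239 + 131 = 370.
370 − 153 = 217 growth lines lie beyond the disturbance line toward the ventral margin.
217 − 5 false = 212 true growth lines after the disturbance line.
1880 − 212 = 1668 CE.

1668 CE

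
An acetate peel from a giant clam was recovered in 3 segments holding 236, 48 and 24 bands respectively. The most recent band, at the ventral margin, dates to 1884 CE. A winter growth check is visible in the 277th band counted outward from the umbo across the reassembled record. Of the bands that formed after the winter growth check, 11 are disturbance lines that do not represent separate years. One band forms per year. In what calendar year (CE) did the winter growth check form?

1864 CE

Total bands = 236 + 48 + 24 = 308.
308 − 277 = 31 bands lie beyond the winter growth check toward the ventral margin.
Removing the 11 false bands leaves 31 − 11 = 20 true bands beyond the winter growth check.
Counting back 20 years from 1884 CE places the winter growth check in 1884 − 20 = 1864 CE.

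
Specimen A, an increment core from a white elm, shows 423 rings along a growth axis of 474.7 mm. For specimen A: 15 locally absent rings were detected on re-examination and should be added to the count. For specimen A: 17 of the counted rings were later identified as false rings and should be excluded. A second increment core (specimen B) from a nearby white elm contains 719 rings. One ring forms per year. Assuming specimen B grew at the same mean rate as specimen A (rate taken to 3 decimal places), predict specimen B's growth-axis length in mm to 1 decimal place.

Specimen A: adjusted count: 423 − 17 + 15 = 421 rings.
A: Extension rate ≈ 474.7 / 421 = 1.128 mm per year.
For B, 1.128 mm/year × 719 years = 811.0 mm.

811.0 mm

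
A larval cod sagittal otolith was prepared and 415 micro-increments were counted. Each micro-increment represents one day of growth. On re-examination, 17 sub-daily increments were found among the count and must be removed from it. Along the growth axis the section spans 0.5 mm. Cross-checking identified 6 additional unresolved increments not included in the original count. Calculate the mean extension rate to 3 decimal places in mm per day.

0.001 mm per day

True micro-increment count = 415 − 17 + 6 = 404.
Mean rate = 0.5 mm / 404 days ≈ 0.001 mm per day.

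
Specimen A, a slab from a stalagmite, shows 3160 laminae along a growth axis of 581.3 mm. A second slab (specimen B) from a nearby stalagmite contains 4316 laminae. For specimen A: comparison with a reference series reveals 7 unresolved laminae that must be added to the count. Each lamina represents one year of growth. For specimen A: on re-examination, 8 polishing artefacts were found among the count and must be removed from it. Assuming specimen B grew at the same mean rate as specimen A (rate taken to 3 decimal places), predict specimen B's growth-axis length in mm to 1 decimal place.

794.1 mm

Specimen A: after corrections the count is 3160 − 8 + 7 = 3159 laminae.
A: Extension rate ≈ 581.3 / 3159 = 0.184 mm/year.
For B, 0.184 mm/year × 4316 years = 794.1 mm.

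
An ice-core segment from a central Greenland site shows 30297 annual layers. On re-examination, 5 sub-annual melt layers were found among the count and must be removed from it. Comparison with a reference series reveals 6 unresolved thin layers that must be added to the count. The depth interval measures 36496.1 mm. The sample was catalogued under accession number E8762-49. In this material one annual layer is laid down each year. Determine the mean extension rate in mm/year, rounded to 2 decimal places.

After corrections the count is 30297 − 5 + 6 = 30298 annual layers.
Mean rate = 36496.1 mm / 30298 years ≈ 1.20 mm/year.

1.20 mm/year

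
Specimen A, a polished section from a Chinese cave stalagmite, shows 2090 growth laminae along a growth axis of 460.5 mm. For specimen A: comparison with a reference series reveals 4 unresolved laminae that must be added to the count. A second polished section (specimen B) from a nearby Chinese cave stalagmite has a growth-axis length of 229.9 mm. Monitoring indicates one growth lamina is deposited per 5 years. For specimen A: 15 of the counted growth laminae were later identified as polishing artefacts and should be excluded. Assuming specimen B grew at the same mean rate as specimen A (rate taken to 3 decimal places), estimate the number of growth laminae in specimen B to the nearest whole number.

Specimen A: after corrections the count is 2090 − 15 + 4 = 2079 growth laminae.
Specimen A: at 5 years per growth lamina, 2079 × 5 = 10395 years.
A: Mean rate = 460.5 mm / 10395 years ≈ 0.044 mm/year.
B spans 229.9 / 0.044 = 5225.00 years; at 5 years per growth lamina that is 5225.00 / 5 ≈ 1045 growth laminae.

1045 growth laminae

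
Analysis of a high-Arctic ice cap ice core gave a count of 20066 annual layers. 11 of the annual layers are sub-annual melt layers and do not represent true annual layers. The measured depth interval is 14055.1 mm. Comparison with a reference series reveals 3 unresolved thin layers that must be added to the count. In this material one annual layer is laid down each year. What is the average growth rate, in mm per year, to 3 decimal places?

0.701 mm per year

True annual layer count = 20066 − 11 + 3 = 20058.
14055.1 mm over 20058 years gives 14055.1 / 20058 ≈ 0.701 mm per year.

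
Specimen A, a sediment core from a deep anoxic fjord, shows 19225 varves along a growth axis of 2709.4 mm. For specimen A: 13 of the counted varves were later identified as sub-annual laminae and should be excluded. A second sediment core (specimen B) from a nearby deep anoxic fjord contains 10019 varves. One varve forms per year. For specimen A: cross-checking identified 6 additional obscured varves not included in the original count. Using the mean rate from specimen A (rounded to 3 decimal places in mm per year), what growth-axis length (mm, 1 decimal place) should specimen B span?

Specimen A: true varve count = 19225 − 13 + 6 = 19218.
A: Mean rate = 2709.4 mm / 19218 years ≈ 0.141 mm/yr.
Length of B = 0.141 × 10019 = 1412.7 mm.

1412.7 mm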